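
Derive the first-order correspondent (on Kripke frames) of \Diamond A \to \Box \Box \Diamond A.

This is a Sahlqvist (Geach-type) schema ◇^1□^0A → □^2◇^1A.
Minimal-valuation argument: fix x; take any y with xR^1y and any z with xR^2z. Set V(A) to the set of worlds R-reachable from y in exactly 0 steps. Then □^0A holds at y, so the antecedent holds at x; validity forces ◇^1A at z, giving a w with zR^1w and yR^0w.
First-order correspondent: \forall x \forall y \forall z ((xRy \wedge x R^2 z) \to \exists w (y = w \wedge zRw)).

\forall x \forall y \forall z ((xRy \wedge x R^2 z) \to \exists w (y = w \wedge zRw))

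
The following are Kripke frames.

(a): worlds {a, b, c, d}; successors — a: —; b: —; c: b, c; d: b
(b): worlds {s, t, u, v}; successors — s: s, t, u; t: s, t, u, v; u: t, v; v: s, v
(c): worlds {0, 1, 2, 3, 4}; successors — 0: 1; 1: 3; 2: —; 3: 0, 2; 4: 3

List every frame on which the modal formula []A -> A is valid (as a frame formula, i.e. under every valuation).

none

The schema corresponds to reflexivity: forall x Rxx.
(a): fails — world a does not see itself.
(b): fails — world u does not see itself.
(c): fails — world 0 does not see itself.
Valid on no frame.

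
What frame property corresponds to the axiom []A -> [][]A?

Transitivity

Suppose □A→□□A is valid. Take Rxy, Ryz and set V(A)={w : Rxw}. Then □A at x, so □□A at x, so □A at y, so A at z, i.e. Rxz.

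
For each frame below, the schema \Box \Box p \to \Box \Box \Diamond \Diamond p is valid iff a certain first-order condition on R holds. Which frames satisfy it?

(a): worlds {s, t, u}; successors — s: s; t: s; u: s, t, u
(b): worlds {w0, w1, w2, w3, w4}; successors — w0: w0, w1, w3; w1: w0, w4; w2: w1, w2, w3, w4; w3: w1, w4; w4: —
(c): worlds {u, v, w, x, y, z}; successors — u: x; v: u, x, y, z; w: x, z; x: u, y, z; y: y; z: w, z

(a), (c)

This is the axiom for a generalized confluence (Geach) condition; its first-order frame correspondent is \forall x \forall z (x R^2 z \to \exists w (x R^2 w \wedge z R^2 w)).
(a): satisfies the condition.
(b): fails — w0R²w4 but no w with w0R²w and w4R²w.
(c): satisfies the condition.
Valid on: (a), (c).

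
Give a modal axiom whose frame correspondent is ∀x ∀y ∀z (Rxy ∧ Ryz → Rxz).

A defining formula is □s → □□s (the 4 axiom).

□s → □□s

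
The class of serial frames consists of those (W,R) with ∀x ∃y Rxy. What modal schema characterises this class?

This is seriality; the standard corresponding axiom is D: □r → ◇r.
Suppose □r→◇r is valid. At any x set V(r)=W. Then □r at x, so ◇r at x, so x has a successor.

□r → ◇r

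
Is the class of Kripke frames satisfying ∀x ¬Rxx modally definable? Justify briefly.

If a class were modally definable it would be closed under surjective bounded morphisms (Goldblatt–Thomason).
The 4-cycle (worlds w0,w1,w2,w3 with w0→w1→w2→w3→w0) is irreflexive, and the map sending every world to a single reflexive point • is a surjective bounded morphism (forth: every edge maps to (•,•); back: every world has a successor). So any modal formula valid on the 4-cycle is also valid on the reflexive point, which is not irreflexive.
So no modal formula (or set of formulas) defines exactly the irreflexive frames.

No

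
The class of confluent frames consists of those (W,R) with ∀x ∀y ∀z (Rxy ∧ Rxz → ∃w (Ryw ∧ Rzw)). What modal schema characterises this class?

A defining formula is ◇□ψ → □◇ψ (the .2 axiom).

◇□ψ → □◇ψ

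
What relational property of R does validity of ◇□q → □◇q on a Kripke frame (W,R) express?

convergence

Suppose ◇□q→□◇q is valid. Take Rxy, Rxz and set V(q)={w : Ryw}. Then □q at y so ◇□q at x, so □◇q at x, so ◇q at z, giving w with Rzw and Ryw.
Conversely, on a frame with convergence the schema holds at every world under every valuation.
Frame condition: ∀x ∀y ∀z (Rxy ∧ Rxz → ∃w (Ryw ∧ Rzw)).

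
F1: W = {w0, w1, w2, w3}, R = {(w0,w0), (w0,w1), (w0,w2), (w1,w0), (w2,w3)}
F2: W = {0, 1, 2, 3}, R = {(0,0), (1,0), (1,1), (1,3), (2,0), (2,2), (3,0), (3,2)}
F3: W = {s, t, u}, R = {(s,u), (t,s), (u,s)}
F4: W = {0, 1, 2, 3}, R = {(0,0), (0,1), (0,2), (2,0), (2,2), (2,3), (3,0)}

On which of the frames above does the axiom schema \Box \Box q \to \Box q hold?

Frame correspondent (Sahlqvist): \forall x \forall y (Rxy \to \exists z (Rxz \wedge Rzy)) — i.e. density.
F1: fails — Rw2w3 but no z with Rw2z and Rzw3.
F2: condition met.
F3: fails — Rsu but no z with Rsz and Rzu.
F4: condition met.
Valid on: F2, F4.

F2, F4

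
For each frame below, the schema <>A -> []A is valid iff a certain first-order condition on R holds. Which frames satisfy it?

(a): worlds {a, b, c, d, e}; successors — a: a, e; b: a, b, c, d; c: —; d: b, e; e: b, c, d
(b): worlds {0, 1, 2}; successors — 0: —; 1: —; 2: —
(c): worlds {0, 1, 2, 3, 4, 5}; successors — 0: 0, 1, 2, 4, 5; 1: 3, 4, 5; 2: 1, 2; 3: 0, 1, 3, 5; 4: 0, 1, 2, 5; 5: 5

(b)

Frame correspondent (Sahlqvist): forall x forall y forall z (Rxy & Rxz -> y = z) — i.e. partial functionality.
(a): fails — a sees both a and e.
(b): satisfies the condition.
(c): fails — 0 sees both 0 and 1.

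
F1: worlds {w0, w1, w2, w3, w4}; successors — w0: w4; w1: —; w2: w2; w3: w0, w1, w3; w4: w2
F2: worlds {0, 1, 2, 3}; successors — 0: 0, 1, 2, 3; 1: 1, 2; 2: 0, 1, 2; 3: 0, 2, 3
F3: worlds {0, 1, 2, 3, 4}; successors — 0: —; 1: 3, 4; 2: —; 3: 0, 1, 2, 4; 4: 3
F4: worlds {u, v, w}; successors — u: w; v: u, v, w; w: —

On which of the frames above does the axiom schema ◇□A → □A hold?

none

This is the axiom for the Euclidean property; its first-order frame correspondent is ∀x ∀y ∀z (Rxy ∧ Rxz → Ryz).
F1: fails — Rw0w4 and Rw0w4 but not Rw4w4.
F2: fails — R02 and R03 but not R23.
F3: fails — R14 and R14 but not R44.
F4: fails — Ruw and Ruw but not Rww.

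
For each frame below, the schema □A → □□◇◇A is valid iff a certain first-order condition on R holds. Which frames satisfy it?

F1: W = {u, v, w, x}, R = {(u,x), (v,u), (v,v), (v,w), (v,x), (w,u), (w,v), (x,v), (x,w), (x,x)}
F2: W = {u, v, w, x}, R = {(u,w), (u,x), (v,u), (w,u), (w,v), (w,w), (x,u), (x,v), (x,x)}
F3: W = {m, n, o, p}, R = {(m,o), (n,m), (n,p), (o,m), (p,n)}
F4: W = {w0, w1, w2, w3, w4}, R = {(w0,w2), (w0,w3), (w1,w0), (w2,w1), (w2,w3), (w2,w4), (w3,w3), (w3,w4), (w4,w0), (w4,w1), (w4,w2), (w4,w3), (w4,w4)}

F1, F2, F4

The schema corresponds to a generalized confluence (Geach) condition: ∀x ∀z (xR²z → ∃w (xRw ∧ zR²w)).
F1: condition met.
F2: condition met.
F3: fails — mR²m but no w with mRw and mR²w.
F4: condition met.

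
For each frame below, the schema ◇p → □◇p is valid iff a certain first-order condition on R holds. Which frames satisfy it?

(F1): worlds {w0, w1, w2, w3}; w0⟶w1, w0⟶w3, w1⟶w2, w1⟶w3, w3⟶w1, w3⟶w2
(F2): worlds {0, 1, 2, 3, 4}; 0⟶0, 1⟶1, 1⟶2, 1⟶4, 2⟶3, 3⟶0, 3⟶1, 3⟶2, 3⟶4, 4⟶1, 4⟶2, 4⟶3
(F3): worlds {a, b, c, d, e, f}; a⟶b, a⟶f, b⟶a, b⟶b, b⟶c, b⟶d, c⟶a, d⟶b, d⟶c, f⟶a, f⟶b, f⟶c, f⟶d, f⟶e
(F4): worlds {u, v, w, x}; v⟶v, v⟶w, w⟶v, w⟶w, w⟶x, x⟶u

The schema corresponds to the Euclidean property: ∀x ∀y ∀z (Rxy ∧ Rxz → Ryz).
(F1): fails — Rw0w1 and Rw0w1 but not Rw1w1.
(F2): fails — R12 and R12 but not R22.
(F3): fails — Rab and Raf but not Rbf.
(F4): fails — Rwx and Rww but not Rxw.
Valid on no frame.

none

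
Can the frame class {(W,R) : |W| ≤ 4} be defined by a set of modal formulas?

No — not modally definable

If a class were modally definable it would be closed under disjoint unions (Goldblatt–Thomason).
Any modal formula valid on each of 5 disjoint one-world frames is valid on their disjoint union (validity is preserved under disjoint unions). Each one-world frame has |W|=1≤4, but the union has |W|=5.
Hence having at most 4 worlds is not modally definable.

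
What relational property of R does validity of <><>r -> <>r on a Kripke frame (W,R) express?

transitivity

This is frame-equivalent to □r → □□r (substitute ¬r for r and contrapose).
Suppose □r→□□r is valid. Take Rxy, Ryz and set V(r)={w : Rxw}. Then □r at x, so □□r at x, so □r at y, so r at z, i.e. Rxz.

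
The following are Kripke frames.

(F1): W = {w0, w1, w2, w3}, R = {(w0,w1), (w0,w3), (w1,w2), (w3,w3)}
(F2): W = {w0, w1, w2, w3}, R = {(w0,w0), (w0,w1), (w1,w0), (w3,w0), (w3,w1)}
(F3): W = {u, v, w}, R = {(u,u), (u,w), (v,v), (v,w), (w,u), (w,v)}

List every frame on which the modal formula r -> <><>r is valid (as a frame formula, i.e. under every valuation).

Frame correspondent (Sahlqvist): forall x exists w (x = w & x R^2 w) — i.e. a generalized confluence (Geach) condition.
(F1): fails — at w0 but no w with w0=w and w0R²w.
(F2): fails — at w2 but no w with w2=w and w2R²w.
(F3): holds.
Valid on: (F3).

(F3)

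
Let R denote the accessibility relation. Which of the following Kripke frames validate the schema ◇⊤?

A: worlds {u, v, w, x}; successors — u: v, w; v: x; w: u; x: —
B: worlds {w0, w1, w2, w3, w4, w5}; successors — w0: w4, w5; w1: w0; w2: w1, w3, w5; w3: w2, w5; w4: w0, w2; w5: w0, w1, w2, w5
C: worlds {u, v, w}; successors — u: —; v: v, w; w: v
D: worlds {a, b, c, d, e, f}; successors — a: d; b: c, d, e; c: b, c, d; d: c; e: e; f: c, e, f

B, D

The schema corresponds to seriality: ∀x ∃y Rxy.
A: fails — world x has no successor.
B: ✓.
C: fails — world u has no successor.
D: ✓.
Valid on: B, D.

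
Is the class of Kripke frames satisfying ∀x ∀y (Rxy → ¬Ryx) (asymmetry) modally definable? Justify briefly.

Not definable by any modal formula

If a class were modally definable it would be closed under surjective bounded morphisms (Goldblatt–Thomason).
The 5-cycle (worlds s,t,u,v,w with s→t→u→v→w→s) is asymmetric. Mapping every world to a single reflexive point • is a surjective bounded morphism, and the reflexive point is not asymmetric (R•• but asymmetry requires ¬R••).
So no modal formula (or set of formulas) defines exactly the asymmetric frames.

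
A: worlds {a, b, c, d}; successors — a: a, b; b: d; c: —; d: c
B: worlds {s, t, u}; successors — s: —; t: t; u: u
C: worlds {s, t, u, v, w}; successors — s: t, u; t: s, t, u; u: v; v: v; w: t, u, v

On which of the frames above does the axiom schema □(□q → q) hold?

B

Frame correspondent (Sahlqvist): ∀x ∀y (Rxy → Ryy) — i.e. shift-reflexivity.
A: fails — Rab but not Rbb.
B: satisfies the condition.
C: fails — Rwu but not Ruu.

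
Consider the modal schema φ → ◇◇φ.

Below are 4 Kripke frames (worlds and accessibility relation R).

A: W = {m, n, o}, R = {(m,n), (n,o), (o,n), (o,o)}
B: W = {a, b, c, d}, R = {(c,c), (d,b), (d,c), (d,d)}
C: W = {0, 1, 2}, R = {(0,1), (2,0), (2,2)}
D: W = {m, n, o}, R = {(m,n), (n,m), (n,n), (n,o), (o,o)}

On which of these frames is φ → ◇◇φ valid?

The schema corresponds to a generalized confluence (Geach) condition: ∀x ∃w (x = w ∧ xR²w).
A: fails — at m but no w with m=w and mR²w.
B: fails — at a but no w with a=w and aR²w.
C: fails — at 0 but no w with 0=w and 0R²w.
D: holds.

D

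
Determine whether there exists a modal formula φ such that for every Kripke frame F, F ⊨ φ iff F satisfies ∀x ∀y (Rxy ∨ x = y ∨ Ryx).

If a class were modally definable it would be closed under disjoint unions (Goldblatt–Thomason).
Take 3 disjoint single-world reflexive frames: each is trivially connected, but their disjoint union has 3 worlds with no edge between distinct components, so it is not connected.
So no modal formula (or set of formulas) defines exactly the connected frames.

No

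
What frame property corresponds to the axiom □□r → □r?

Density

Suppose □□r→□r is valid. Take Rxy and set V(r)={w : xR²w}. Then □□r at x, so □r at x, so r at y, i.e. ∃z(Rxz∧Rzy).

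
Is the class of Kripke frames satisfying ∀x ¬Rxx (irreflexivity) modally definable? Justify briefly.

No

Any modally definable frame class is closed under surjective bounded morphisms.
The 2-cycle (worlds w0,w1 with w0→w1→w0) is irreflexive, and the map sending every world to a single reflexive point • is a surjective bounded morphism (forth: every edge maps to (•,•); back: every world has a successor). So any modal formula valid on the 2-cycle is also valid on the reflexive point, which is not irreflexive.
So no modal formula (or set of formulas) defines exactly the irreflexive frames.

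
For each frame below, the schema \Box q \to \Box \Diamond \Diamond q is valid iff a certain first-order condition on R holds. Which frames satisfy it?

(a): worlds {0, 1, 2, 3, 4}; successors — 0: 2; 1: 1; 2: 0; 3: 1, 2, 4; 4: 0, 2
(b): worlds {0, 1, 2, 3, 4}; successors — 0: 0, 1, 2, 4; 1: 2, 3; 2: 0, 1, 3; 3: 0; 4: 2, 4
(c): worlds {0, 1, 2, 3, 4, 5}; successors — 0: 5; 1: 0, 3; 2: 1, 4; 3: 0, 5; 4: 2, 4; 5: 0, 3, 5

(a), (b)

The schema corresponds to a generalized confluence (Geach) condition: \forall x \forall z (xRz \to \exists w (xRw \wedge z R^2 w)).
(a): holds.
(b): holds.
(c): fails — 2R1 but no w with 2Rw and 1R²w.
Valid on: (a), (b).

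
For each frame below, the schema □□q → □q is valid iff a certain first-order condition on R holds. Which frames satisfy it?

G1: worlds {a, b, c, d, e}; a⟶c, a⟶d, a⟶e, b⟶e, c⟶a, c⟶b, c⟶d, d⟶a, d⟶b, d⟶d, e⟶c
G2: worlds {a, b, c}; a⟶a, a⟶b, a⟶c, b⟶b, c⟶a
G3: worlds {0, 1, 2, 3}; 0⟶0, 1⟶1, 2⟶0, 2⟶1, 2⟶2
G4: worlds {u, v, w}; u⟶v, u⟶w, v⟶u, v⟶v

G2, G3

This is the axiom for density; its first-order frame correspondent is ∀x ∀y (Rxy → ∃z (Rxz ∧ Rzy)).
G1: fails — Rae but no z with Raz and Rze.
G2: ✓.
G3: ✓.
G4: fails — Ruw but no z with Ruz and Rzw.
Valid on: G2, G3.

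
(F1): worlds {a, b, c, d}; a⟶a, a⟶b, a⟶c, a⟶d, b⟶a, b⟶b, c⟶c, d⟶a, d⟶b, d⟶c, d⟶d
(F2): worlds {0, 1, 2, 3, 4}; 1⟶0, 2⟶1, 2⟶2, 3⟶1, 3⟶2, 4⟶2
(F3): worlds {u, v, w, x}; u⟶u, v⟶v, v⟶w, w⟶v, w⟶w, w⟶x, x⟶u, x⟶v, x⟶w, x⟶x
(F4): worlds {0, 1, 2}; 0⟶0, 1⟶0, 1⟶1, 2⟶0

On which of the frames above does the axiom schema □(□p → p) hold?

Frame correspondent (Sahlqvist): ∀x ∀y (Rxy → Ryy) — i.e. shift-reflexivity.
(F1): ✓.
(F2): fails — R10 but not R00.
(F3): ✓.
(F4): ✓.
Valid on: (F1), (F3), (F4).

(F1), (F3), (F4)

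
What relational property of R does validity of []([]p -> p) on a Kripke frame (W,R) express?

Suppose □(□p→p) is valid. Take Rxy and set V(p)={w : Ryw}. Then at y, □p holds; since □(□p→p) at x, □p→p at y, so p at y, i.e. Ryy.

shift-reflexivity: forall x forall y (Rxy -> Ryy)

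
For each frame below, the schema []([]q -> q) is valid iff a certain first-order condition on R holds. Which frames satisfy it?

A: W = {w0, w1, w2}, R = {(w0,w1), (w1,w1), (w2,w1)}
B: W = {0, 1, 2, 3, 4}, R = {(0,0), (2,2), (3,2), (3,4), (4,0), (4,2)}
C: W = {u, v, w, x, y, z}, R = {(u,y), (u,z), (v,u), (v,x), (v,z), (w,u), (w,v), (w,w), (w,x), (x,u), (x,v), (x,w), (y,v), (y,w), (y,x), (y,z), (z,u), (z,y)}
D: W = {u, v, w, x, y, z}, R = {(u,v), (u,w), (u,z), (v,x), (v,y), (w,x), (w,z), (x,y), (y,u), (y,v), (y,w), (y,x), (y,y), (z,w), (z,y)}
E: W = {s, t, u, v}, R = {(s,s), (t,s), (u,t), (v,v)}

A

Frame correspondent (Sahlqvist): forall x forall y (Rxy -> Ryy) — i.e. shift-reflexivity.
A: ✓.
B: fails — R34 but not R44.
C: fails — Ruz but not Rzz.
D: fails — Ruv but not Rvv.
E: fails — Rut but not Rtt.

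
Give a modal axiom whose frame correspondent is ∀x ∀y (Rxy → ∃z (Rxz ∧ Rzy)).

The condition is density. The C4 schema □□s → □s defines it.
Suppose □□s→□s is valid. Take Rxy and set V(s)={w : xR²w}. Then □□s at x, so □s at x, so s at y, i.e. ∃z(Rxz∧Rzy).

□□s → □s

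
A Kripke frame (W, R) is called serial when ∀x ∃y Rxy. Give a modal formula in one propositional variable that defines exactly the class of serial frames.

The condition is seriality. The D schema □r → ◇r defines it.
Suppose □r→◇r is valid. At any x set V(r)=W. Then □r at x, so ◇r at x, so x has a successor.

□r → ◇r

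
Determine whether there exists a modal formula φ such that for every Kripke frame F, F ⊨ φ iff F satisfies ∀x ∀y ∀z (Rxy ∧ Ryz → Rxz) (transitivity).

The condition is transitivity. A defining modal formula is □q → □□q.
Suppose □q→□□q is valid. Take Rxy, Ryz and set V(q)={w : Rxw}. Then □q at x, so □□q at x, so □q at y, so q at z, i.e. Rxz.

Yes — defined by □q → □□q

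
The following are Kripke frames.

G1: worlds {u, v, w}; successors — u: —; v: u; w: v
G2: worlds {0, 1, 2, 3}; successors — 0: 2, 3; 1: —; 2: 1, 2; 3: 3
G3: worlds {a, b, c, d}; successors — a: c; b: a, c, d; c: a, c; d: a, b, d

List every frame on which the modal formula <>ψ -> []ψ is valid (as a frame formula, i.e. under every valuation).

G1

The schema corresponds to partial functionality: forall x forall y forall z (Rxy & Rxz -> y = z).
G1: condition met.
G2: fails — 0 sees both 2 and 3.
G3: fails — b sees both a and c.
Valid on: G1.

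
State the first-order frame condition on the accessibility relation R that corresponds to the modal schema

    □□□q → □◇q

This is a Sahlqvist (Geach-type) schema ◇^0□^3q → □^1◇^1q.
First-order correspondent: ∀x ∀z (xRz → ∃w (xR³w ∧ zRw)).

∀x ∀z (xRz → ∃w (xR³w ∧ zRw))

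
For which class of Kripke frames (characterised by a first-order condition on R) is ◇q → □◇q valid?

the Euclidean property: ∀x ∀y ∀z (Rxy ∧ Rxz → Ryz)

This is the 5 axiom.
It corresponds to the Euclidean property: ∀x ∀y ∀z (Rxy ∧ Rxz → Ryz).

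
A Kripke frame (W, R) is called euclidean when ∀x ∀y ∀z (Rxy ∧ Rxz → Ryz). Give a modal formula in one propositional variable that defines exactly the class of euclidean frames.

◇r → □◇r

A defining formula is ◇r → □◇r (the 5 axiom).
Suppose ◇r→□◇r is valid. Take Rxy, Rxz and set V(r)={y}. Then ◇r at x, so □◇r at x, so ◇r at z, so some w with Rzw has r; w=y, i.e. Rzy. By symmetry of the argument, Ryz.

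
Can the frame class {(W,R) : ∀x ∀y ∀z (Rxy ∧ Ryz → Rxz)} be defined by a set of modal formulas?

Definable; □p → □□p defines it

This is a Sahlqvist condition; the 4 axiom □p → □□p defines it.
Suppose □p→□□p is valid. Take Rxy, Ryz and set V(p)={w : Rxw}. Then □p at x, so □□p at x, so □p at y, so p at z, i.e. Rxz.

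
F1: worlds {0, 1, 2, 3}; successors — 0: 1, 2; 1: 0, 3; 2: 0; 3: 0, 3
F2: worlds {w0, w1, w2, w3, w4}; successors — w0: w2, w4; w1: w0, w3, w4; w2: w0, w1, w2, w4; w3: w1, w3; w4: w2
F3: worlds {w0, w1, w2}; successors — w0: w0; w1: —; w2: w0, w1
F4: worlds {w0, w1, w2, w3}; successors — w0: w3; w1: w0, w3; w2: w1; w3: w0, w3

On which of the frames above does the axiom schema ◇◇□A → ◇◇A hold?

The schema corresponds to a generalized confluence (Geach) condition: ∀x ∀y (xR²y → ∃w (yRw ∧ xR²w)).
F1: fails — 0R²0 but no w with 0Rw and 0R²w.
F2: fails — w3R²w4 but no w with w4Rw and w3R²w.
F3: holds.
F4: holds.
Valid on: F3, F4.

F3, F4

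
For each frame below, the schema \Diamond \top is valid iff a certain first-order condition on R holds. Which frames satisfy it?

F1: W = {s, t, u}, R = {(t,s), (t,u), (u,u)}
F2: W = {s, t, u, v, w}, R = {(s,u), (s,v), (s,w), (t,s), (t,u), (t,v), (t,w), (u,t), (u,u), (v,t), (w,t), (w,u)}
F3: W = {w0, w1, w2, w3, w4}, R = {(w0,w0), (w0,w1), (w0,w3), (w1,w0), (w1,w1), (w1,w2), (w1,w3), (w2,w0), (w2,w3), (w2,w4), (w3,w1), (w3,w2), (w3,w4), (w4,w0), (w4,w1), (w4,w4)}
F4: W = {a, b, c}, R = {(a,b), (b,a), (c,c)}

F2, F3, F4

Frame correspondent (Sahlqvist): \forall x \exists y Rxy — i.e. seriality.
F1: fails — world s has no successor.
F2: satisfies the condition.
F3: satisfies the condition.
F4: satisfies the condition.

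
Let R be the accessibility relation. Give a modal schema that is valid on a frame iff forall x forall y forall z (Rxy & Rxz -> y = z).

◇p → □p

The condition is partial functionality. The CD schema ◇p → □p defines it.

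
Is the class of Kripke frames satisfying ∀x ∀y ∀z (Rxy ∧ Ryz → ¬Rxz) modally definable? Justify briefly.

Any modally definable frame class is closed under surjective bounded morphisms.
The 5-cycle (worlds 0,1,2,3,4 with 0→1→2→3→4→0) is intransitive. Mapping every world to a single reflexive point • is a surjective bounded morphism; the reflexive point is not intransitive (R••∧R•• but R••).
So no modal formula (or set of formulas) defines exactly the intransitive frames.

Not modally definable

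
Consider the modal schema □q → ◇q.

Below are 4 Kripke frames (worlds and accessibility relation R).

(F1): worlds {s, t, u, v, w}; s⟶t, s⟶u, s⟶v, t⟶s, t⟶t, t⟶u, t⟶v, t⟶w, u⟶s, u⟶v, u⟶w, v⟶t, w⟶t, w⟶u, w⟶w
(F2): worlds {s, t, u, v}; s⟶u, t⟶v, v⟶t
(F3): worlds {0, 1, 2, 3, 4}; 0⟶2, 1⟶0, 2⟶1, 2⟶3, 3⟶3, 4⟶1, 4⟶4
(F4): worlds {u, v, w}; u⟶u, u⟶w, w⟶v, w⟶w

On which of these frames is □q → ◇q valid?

(F1), (F3)

The schema corresponds to seriality: ∀x ∃y Rxy.
(F1): holds.
(F2): fails — world u has no successor.
(F3): holds.
(F4): fails — world v has no successor.
Valid on: (F1), (F3).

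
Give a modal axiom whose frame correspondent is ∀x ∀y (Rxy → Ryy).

□(□p → p)

A defining formula is □(□p → p) (the T□ axiom).
Suppose □(□p→p) is valid. Take Rxy and set V(p)={w : Ryw}. Then at y, □p holds; since □(□p→p) at x, □p→p at y, so p at y, i.e. Ryy.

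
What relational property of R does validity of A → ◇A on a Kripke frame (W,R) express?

This is a form of the T axiom.
It corresponds to reflexivity: ∀x Rxx.

reflexivity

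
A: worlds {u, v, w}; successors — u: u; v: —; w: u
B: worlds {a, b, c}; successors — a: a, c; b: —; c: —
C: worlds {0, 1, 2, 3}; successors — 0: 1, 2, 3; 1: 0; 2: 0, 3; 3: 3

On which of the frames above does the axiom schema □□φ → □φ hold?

A, B

This is the axiom for density; its first-order frame correspondent is ∀x ∀y (Rxy → ∃z (Rxz ∧ Rzy)).
A: holds.
B: holds.
C: fails — R10 but no z with R1z and Rz0.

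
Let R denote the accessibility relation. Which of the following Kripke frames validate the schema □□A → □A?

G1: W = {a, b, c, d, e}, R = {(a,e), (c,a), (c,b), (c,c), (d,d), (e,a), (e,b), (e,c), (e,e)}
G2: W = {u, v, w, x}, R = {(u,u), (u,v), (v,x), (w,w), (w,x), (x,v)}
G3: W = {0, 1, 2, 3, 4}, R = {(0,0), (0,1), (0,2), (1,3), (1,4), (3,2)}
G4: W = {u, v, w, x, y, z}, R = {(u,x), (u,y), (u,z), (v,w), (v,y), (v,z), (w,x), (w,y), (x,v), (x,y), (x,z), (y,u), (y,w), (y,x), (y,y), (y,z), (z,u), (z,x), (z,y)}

G1

Frame correspondent (Sahlqvist): ∀x ∀y (Rxy → ∃z (Rxz ∧ Rzy)) — i.e. density.
G1: satisfies the condition.
G2: fails — Rvx but no z with Rvz and Rzx.
G3: fails — R32 but no z with R3z and Rz2.
G4: fails — Rxv but no t with Rxt and Rtv.
Valid on: G1.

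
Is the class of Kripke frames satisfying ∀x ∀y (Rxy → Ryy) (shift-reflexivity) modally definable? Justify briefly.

This is a Sahlqvist condition; the T□ axiom □(□q → q) defines it.

Yes, by □(□q → q)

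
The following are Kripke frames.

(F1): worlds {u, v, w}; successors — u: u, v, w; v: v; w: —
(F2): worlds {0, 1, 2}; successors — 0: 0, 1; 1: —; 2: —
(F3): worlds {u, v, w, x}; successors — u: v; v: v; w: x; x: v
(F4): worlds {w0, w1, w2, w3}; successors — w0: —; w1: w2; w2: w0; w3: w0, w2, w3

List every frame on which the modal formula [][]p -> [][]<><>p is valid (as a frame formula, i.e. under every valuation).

The schema corresponds to a generalized confluence (Geach) condition: forall x forall z (x R^2 z -> exists w (x R^2 w & z R^2 w)).
(F1): fails — uR²w but no t with uR²t and wR²t.
(F2): fails — 0R²1 but no w with 0R²w and 1R²w.
(F3): satisfies the condition.
(F4): fails — w1R²w0 but no w with w1R²w and w0R²w.
Valid on: (F3).

(F3)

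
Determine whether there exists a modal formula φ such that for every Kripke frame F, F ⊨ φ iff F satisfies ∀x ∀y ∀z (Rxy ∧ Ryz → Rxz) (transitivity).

This is a Sahlqvist condition; the 4 axiom □r → □□r defines it.
Suppose □r→□□r is valid. Take Rxy, Ryz and set V(r)={w : Rxw}. Then □r at x, so □□r at x, so □r at y, so r at z, i.e. Rxz.

Yes, by □r → □□r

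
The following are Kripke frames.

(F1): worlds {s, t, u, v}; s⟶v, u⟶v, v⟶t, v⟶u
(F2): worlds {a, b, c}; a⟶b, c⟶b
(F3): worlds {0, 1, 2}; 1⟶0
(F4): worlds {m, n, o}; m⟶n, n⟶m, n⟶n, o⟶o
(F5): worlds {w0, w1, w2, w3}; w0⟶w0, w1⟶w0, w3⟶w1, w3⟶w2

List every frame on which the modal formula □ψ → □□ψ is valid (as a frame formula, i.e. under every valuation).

The schema corresponds to transitivity: ∀x ∀y ∀z (Rxy ∧ Ryz → Rxz).
(F1): fails — Ruv and Rvt but not Rut.
(F2): holds.
(F3): holds.
(F4): fails — Rmn and Rnm but not Rmm.
(F5): fails — Rw3w1 and Rw1w0 but not Rw3w0.

(F2), (F3)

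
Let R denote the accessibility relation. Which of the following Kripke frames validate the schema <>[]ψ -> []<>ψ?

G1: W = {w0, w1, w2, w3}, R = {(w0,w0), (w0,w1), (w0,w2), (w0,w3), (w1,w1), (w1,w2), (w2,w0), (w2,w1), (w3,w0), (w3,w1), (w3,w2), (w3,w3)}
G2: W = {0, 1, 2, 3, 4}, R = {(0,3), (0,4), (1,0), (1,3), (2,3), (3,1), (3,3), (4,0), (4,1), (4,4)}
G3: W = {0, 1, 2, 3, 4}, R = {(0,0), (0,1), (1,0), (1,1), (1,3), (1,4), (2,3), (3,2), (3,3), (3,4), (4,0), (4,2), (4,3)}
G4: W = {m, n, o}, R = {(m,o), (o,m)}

G1, G2, G4

The schema corresponds to convergence: forall x forall y forall z (Rxy & Rxz -> exists w (Ryw & Rzw)).
G1: condition met.
G2: condition met.
G3: fails — R10 and R13 but 0 and 3 have no common successor.
G4: condition met.
Valid on: G1, G2, G4.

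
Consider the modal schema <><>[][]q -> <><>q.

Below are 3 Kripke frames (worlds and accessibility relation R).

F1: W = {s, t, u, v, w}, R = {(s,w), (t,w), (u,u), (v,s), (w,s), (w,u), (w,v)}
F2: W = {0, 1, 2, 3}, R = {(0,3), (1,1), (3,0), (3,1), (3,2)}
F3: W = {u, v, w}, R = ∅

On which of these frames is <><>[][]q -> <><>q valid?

Frame correspondent (Sahlqvist): forall x forall y (x R^2 y -> exists w (y R^2 w & x R^2 w)) — i.e. a generalized confluence (Geach) condition.
F1: fails — sR²v but no w* with vR²w* and sR²w*.
F2: fails — 0R²2 but no w with 2R²w and 0R²w.
F3: holds.

F3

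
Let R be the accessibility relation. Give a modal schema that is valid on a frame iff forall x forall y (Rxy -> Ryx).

The condition is symmetry. The B schema ψ → □◇ψ defines it.
Suppose ψ→□◇ψ is valid. Take Rxy and set V(ψ)={x}. Then ψ at x, so □◇ψ at x, so ◇ψ at y, so some z with Ryz has ψ; z=x, i.e. Ryx.

ψ → □◇ψ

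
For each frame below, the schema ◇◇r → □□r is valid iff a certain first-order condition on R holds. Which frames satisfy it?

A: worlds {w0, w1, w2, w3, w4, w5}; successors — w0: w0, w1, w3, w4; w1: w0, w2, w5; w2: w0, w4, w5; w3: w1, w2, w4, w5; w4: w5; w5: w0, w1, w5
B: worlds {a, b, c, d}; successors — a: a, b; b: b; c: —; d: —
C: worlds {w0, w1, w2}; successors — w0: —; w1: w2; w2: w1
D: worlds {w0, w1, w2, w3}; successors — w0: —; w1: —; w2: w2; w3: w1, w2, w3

This is the axiom for a generalized confluence (Geach) condition; its first-order frame correspondent is ∀x ∀y ∀z ((xR²y ∧ xR²z) → ∃w (y = w ∧ z = w)).
A: fails — w0R²w0, w0R²w1 but w0 ≠ w1.
B: fails — aR²a, aR²b but a ≠ b.
C: condition met.
D: fails — w3R²w1, w3R²w2 but w1 ≠ w2.

C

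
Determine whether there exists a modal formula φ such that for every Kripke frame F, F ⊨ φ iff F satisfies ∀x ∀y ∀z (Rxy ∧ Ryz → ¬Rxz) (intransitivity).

If a class were modally definable it would be closed under surjective bounded morphisms (Goldblatt–Thomason).
The 7-cycle (worlds s,t,u,v,w,x,y with s→t→u→v→w→x→y→s) is intransitive. Mapping every world to a single reflexive point • is a surjective bounded morphism; the reflexive point is not intransitive (R••∧R•• but R••).
So no modal formula (or set of formulas) defines exactly the intransitive frames.

No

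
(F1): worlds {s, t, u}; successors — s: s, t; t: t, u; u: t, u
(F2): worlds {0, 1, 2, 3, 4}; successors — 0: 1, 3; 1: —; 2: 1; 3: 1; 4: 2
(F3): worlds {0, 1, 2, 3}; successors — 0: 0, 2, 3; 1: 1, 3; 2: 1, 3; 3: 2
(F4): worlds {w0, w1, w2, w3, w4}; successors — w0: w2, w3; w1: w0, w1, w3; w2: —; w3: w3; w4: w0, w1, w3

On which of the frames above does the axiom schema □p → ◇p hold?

(F1), (F3)

Frame correspondent (Sahlqvist): ∀x ∃y Rxy — i.e. seriality.
(F1): condition met.
(F2): fails — world 1 has no successor.
(F3): condition met.
(F4): fails — world w2 has no successor.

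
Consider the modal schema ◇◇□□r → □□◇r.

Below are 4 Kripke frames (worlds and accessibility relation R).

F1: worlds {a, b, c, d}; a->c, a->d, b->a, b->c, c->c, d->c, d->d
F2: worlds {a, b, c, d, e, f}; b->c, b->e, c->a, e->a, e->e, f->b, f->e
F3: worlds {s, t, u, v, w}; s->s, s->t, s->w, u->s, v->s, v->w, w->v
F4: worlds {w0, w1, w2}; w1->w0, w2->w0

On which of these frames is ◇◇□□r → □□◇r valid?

Frame correspondent (Sahlqvist): ∀x ∀y ∀z ((xR²y ∧ xR²z) → ∃w (yR²w ∧ zRw)) — i.e. a generalized confluence (Geach) condition.
F1: ✓.
F2: fails — bR²a, bR²a but no w with aR²w and aRw.
F3: fails — sR²s, sR²t but no w* with sR²w* and tRw*.
F4: ✓.

F1, F4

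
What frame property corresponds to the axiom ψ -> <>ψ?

Reflexivity

Equivalently (dual form): □ψ → ψ.
Suppose □ψ→ψ is valid. At any x set V(ψ)={w : Rxw}. Then □ψ holds at x, so ψ holds at x, i.e. Rxx.
Conversely, on a frame with reflexivity the schema holds at every world under every valuation.
Frame condition: forall x Rxx.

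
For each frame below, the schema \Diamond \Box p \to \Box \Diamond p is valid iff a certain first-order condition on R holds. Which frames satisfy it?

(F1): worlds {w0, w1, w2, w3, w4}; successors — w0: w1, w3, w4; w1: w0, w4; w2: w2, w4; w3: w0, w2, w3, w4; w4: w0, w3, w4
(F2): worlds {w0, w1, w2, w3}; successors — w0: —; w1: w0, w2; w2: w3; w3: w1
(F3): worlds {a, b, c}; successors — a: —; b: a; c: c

The schema corresponds to convergence: \forall x \forall y \forall z (Rxy \wedge Rxz \to \exists w (Ryw \wedge Rzw)).
(F1): holds.
(F2): fails — Rw1w2 and Rw1w0 but w2 and w0 have no common successor.
(F3): fails — Rba and Rba but a and a have no common successor.
Valid on: (F1).

(F1)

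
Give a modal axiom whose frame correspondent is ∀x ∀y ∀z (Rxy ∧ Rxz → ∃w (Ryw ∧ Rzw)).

The condition is convergence. The .2 schema ◇□r → □◇r defines it.
Suppose ◇□r→□◇r is valid. Take Rxy, Rxz and set V(r)={w : Ryw}. Then □r at y so ◇□r at x, so □◇r at x, so ◇r at z, giving w with Rzw and Ryw.

◇□r → □◇r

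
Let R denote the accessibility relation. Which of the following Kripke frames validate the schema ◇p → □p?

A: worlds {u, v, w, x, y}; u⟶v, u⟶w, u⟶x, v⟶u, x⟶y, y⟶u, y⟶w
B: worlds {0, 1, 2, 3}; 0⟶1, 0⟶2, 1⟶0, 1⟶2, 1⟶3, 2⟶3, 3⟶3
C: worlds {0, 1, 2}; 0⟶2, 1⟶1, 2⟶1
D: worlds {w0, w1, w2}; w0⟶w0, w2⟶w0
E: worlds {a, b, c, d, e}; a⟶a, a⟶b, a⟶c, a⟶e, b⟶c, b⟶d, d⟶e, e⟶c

This is the axiom for partial functionality; its first-order frame correspondent is ∀x ∀y ∀z (Rxy ∧ Rxz → y = z).
A: fails — u sees both v and w.
B: fails — 0 sees both 1 and 2.
C: holds.
D: holds.
E: fails — a sees both a and b.

C, D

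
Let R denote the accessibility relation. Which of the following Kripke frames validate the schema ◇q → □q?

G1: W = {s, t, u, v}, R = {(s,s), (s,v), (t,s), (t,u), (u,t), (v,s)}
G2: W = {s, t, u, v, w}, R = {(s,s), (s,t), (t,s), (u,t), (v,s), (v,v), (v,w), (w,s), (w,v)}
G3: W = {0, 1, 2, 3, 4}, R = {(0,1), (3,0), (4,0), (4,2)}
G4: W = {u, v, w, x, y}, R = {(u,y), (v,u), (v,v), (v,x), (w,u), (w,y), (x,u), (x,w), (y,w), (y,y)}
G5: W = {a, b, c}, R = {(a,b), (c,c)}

The schema corresponds to partial functionality: ∀x ∀y ∀z (Rxy ∧ Rxz → y = z).
G1: fails — s sees both s and v.
G2: fails — s sees both s and t.
G3: fails — 4 sees both 0 and 2.
G4: fails — v sees both u and v.
G5: satisfies the condition.

G5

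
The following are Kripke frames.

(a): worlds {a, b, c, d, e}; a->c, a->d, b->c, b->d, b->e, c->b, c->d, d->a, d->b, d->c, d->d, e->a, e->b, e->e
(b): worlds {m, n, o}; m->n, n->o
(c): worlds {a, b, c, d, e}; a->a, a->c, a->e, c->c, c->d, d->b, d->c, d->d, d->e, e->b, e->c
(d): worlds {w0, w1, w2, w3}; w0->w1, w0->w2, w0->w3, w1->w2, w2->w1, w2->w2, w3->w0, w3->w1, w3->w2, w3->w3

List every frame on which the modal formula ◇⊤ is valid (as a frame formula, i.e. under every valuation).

The schema corresponds to seriality: ∀x ∃y Rxy.
(a): satisfies the condition.
(b): fails — world o has no successor.
(c): fails — world b has no successor.
(d): satisfies the condition.

(a), (d)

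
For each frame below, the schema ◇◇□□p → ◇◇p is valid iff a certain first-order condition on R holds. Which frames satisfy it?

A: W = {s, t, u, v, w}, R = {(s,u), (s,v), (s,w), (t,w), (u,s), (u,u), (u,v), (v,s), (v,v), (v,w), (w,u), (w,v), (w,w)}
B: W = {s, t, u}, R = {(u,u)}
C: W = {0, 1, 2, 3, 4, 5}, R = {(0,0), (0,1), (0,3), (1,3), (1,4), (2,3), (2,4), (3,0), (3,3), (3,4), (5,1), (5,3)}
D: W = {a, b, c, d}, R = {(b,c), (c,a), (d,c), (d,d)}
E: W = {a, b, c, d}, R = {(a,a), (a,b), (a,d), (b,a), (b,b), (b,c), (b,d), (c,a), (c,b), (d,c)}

A, B, E

This is the axiom for a generalized confluence (Geach) condition; its first-order frame correspondent is ∀x ∀y (xR²y → ∃w (yR²w ∧ xR²w)).
A: holds.
B: holds.
C: fails — 0R²4 but no w with 4R²w and 0R²w.
D: fails — bR²a but no w with aR²w and bR²w.
E: holds.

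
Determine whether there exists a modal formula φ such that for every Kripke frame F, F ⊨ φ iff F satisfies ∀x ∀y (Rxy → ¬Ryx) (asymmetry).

Not modally definable

If a class were modally definable it would be closed under surjective bounded morphisms (Goldblatt–Thomason).
The 5-cycle (worlds s,t,u,v,w with s→t→u→v→w→s) is asymmetric. Mapping every world to a single reflexive point • is a surjective bounded morphism, and the reflexive point is not asymmetric (R•• but asymmetry requires ¬R••).
Hence asymmetry is not modally definable.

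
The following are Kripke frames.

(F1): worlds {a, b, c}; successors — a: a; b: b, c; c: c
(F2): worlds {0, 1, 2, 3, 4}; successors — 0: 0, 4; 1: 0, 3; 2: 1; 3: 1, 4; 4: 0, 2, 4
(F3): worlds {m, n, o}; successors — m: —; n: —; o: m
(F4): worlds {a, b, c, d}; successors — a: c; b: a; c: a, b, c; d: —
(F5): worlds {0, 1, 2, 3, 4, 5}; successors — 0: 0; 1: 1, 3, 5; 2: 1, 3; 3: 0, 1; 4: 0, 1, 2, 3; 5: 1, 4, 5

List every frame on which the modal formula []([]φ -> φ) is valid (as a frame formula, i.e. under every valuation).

(F1)

Frame correspondent (Sahlqvist): forall x forall y (Rxy -> Ryy) — i.e. shift-reflexivity.
(F1): holds.
(F2): fails — R31 but not R11.
(F3): fails — Rom but not Rmm.
(F4): fails — Rba but not Raa.
(F5): fails — R43 but not R33.
Valid on: (F1).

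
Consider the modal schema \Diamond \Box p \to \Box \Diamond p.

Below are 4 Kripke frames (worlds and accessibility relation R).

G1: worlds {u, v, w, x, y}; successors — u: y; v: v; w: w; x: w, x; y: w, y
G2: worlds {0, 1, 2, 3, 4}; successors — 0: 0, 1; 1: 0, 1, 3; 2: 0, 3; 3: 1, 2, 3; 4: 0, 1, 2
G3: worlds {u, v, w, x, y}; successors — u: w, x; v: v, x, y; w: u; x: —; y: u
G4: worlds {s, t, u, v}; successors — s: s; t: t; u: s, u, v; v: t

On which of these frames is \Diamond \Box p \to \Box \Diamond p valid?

This is the axiom for convergence; its first-order frame correspondent is \forall x \forall y \forall z (Rxy \wedge Rxz \to \exists w (Ryw \wedge Rzw)).
G1: holds.
G2: holds.
G3: fails — Ruw and Rux but w and x have no common successor.
G4: fails — Ruv and Ruu but v and u have no common successor.
Valid on: G1, G2.

G1, G2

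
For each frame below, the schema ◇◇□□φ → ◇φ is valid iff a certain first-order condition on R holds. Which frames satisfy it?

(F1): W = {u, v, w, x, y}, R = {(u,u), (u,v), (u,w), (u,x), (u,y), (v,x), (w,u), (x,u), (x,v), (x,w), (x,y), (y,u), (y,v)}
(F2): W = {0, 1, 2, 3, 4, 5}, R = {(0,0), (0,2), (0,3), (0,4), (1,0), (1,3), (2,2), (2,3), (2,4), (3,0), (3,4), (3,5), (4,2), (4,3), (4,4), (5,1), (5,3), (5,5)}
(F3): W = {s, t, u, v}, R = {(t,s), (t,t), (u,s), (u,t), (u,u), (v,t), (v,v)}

Frame correspondent (Sahlqvist): ∀x ∀y (xR²y → ∃w (yR²w ∧ xRw)) — i.e. a generalized confluence (Geach) condition.
(F1): fails — vR²v but no t with vR²t and vRt.
(F2): holds.
(F3): fails — tR²s but no w with sR²w and tRw.

(F2)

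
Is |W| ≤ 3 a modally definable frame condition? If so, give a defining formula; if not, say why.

Not definable by any modal formula

If a class were modally definable it would be closed under disjoint unions (Goldblatt–Thomason).
Any modal formula valid on each of 4 disjoint one-world frames is valid on their disjoint union (validity is preserved under disjoint unions). Each one-world frame has |W|=1≤3, but the union has |W|=4.
So the class is not modally definable.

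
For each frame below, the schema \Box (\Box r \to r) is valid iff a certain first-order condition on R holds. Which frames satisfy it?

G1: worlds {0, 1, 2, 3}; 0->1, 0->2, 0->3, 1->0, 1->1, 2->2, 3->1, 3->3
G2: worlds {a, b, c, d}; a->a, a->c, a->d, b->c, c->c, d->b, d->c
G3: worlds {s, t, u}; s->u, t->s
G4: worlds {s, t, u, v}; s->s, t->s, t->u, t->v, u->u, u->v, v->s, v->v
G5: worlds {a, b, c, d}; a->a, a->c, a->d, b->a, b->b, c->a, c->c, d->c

Frame correspondent (Sahlqvist): \forall x \forall y (Rxy \to Ryy) — i.e. shift-reflexivity.
G1: fails — R10 but not R00.
G2: fails — Rdb but not Rbb.
G3: fails — Rsu but not Ruu.
G4: ✓.
G5: fails — Rad but not Rdd.
Valid on: G4.

G4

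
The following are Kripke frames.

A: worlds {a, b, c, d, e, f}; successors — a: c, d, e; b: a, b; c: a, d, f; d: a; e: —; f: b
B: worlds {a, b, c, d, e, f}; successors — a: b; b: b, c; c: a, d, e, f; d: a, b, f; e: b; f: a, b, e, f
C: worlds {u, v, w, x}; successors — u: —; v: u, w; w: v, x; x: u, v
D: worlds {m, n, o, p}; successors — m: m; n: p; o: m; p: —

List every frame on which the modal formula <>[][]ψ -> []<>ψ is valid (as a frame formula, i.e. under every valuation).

B

This is the axiom for a generalized confluence (Geach) condition; its first-order frame correspondent is forall x forall y forall z ((xRy & xRz) -> exists w (y R^2 w & zRw)).
A: fails — aRc, aRe but no w with cR²w and eRw.
B: holds.
C: fails — vRu, vRu but no t with uR²t and uRt.
D: fails — nRp, nRp but no w with pR²w and pRw.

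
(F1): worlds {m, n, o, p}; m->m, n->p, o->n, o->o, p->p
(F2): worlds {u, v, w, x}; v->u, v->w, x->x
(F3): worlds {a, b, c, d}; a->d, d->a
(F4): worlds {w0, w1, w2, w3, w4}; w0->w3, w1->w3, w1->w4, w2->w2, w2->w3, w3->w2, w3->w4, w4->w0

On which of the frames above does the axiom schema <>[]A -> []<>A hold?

(F3)

This is the axiom for convergence; its first-order frame correspondent is forall x forall y forall z (Rxy & Rxz -> exists w (Ryw & Rzw)).
(F1): fails — Ron and Roo but n and o have no common successor.
(F2): fails — Rvu and Rvu but u and u have no common successor.
(F3): ✓.
(F4): fails — Rw1w3 and Rw1w4 but w3 and w4 have no common successor.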